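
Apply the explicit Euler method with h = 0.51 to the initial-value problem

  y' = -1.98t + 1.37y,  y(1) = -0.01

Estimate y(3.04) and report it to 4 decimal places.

Euler: y_{n+1} = y_n + h·f(t_n, y_n).
t=1.000000, y=-0.010000: f=-1.993700 → y ← -0.010000 + 0.51·(-1.993700) = -1.026787
t=1.510000, y=-1.026787: f=-4.396498 → y ← -1.026787 + 0.51·(-4.396498) = -3.269001
t=2.020000, y=-3.269001: f=-8.478131 → y ← -3.269001 + 0.51·(-8.478131) = -7.592848
t=2.530000, y=-7.592848: f=-15.411602 → y ← -7.592848 + 0.51·(-15.411602) = -15.452765
y(3.04) ≈ -15.4528

-15.4528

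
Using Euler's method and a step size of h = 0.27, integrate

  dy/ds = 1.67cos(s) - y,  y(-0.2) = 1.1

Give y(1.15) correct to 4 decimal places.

Euler: y_{n+1} = y_n + h·f(s_n, y_n).
s=-0.200000, y=1.100000: f=0.536711 → y ← 1.100000 + 0.27·0.536711 = 1.244912
s=0.070000, y=1.244912: f=0.420998 → y ← 1.244912 + 0.27·0.420998 = 1.358582
s=0.340000, y=1.358582: f=0.215819 → y ← 1.358582 + 0.27·0.215819 = 1.416853
s=0.610000, y=1.416853: f=-0.048040 → y ← 1.416853 + 0.27·(-0.048040) = 1.403882
s=0.880000, y=1.403882: f=-0.339839 → y ← 1.403882 + 0.27·(-0.339839) = 1.312125
y(1.15) ≈ 1.3121

1.3121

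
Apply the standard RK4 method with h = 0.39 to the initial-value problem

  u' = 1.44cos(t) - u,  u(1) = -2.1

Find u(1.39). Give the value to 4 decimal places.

RK4: k1 = f(t_n, u_n); k2 = f(t_n + h/2, u_n + (h/2)·k1); k3 = f(t_n + h/2, u_n + (h/2)·k2); k4 = f(t_n + h, u_n + h·k3); u_{n+1} = u_n + (h/6)·(k1 + 2k2 + 2k3 + k4).
t=1.000000, u=-2.100000:
  k1 = f(1.000000, -2.100000) = 2.878035
  k2 = f(1.195000, -1.538783) = 2.067282
  k3 = f(1.195000, -1.696880) = 2.225379
  k4 = f(1.390000, -1.232102) = 1.491033
  u ← -2.100000 + (0.39/6)·(k1 + 2k2 + 2k3 + k4) = -1.257965
u(1.39) ≈ -1.2580

-1.2580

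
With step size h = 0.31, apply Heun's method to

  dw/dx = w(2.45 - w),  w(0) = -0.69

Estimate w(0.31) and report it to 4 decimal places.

Heun: k1 = f(x_n, w_n); k2 = f(x_n + h, w_n + h·k1); w_{n+1} = w_n + (h/2)·(k1 + k2).
x=0.000000, w=-0.690000:
  k1 = f(0.000000, -0.690000) = -2.166600
  k2 = f(0.310000, -1.361646) = -5.190113
  w ← -0.690000 + (0.31/2)·(-2.166600 + (-5.190113)) = -1.830290
w(0.31) ≈ -1.8303

-1.8303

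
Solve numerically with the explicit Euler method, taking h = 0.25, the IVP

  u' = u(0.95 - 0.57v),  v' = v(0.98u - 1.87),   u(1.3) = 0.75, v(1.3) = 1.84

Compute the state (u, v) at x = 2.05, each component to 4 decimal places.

0.8476, 0.6759

Euler on (u,v): u_{n+1} = u_n + h·u', v_{n+1} = v_n + h·v'.
1.300000: (0.750000, 1.840000); f=(-0.074100, -2.088400) → (0.731475, 1.317900)
1.550000: (0.731475, 1.317900); f=(0.145415, -1.519742) → (0.767829, 0.937964)
1.800000: (0.767829, 0.937964); f=(0.318926, -1.048201) → (0.847560, 0.675914)
(u(2.05), v(2.05)) ≈ (0.8476, 0.6759)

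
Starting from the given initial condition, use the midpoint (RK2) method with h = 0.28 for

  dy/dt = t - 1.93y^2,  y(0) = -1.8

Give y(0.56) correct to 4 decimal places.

-113.7306

Midpoint: k1 = f(t_n, y_n); k2 = f(t_n + h/2, y_n + (h/2)·k1); y_{n+1} = y_n + h·k2.
t=0.000000, y=-1.800000:
  k1 = f(0.000000, -1.800000) = -6.253200
  k2 = f(0.140000, -2.675448) = -13.674982
  y ← -1.800000 + 0.28·(-13.674982) = -5.628995
t=0.280000, y=-5.628995:
  k1 = f(0.280000, -5.628995) = -60.873180
  k2 = f(0.420000, -14.151240) = -386.077175
  y ← -5.628995 + 0.28·(-386.077175) = -113.730604
y(0.56) ≈ -113.7306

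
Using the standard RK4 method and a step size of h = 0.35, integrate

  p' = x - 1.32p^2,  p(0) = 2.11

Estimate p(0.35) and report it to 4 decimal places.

RK4: k1 = f(x_n, p_n); k2 = f(x_n + h/2, p_n + (h/2)·k1); k3 = f(x_n + h/2, p_n + (h/2)·k2); k4 = f(x_n + h, p_n + h·k3); p_{n+1} = p_n + (h/6)·(k1 + 2k2 + 2k3 + k4).
x=0.000000, p=2.110000:
  k1 = f(0.000000, 2.110000) = -5.876772
  k2 = f(0.175000, 1.081565) = -1.369113
  k3 = f(0.175000, 1.870405) = -4.442909
  k4 = f(0.350000, 0.554982) = -0.056567
  p ← 2.110000 + (0.35/6)·(k1 + 2k2 + 2k3 + k4) = 1.085819
p(0.35) ≈ 1.0858

1.0858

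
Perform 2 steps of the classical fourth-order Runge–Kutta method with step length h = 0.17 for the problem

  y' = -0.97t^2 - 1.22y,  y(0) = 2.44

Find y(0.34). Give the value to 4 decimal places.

1.6001

RK4: k1 = f(t_n, y_n); k2 = f(t_n + h/2, y_n + (h/2)·k1); k3 = f(t_n + h/2, y_n + (h/2)·k2); k4 = f(t_n + h, y_n + h·k3); y_{n+1} = y_n + (h/6)·(k1 + 2k2 + 2k3 + k4).
t=0.000000, y=2.440000:
  k1 = f(0.000000, 2.440000) = -2.976800
  k2 = f(0.085000, 2.186972) = -2.675114
  k3 = f(0.085000, 2.212615) = -2.706399
  k4 = f(0.170000, 1.979912) = -2.443526
  y ← 2.440000 + (0.17/6)·(k1 + 2k2 + 2k3 + k4) = 1.981472
t=0.170000, y=1.981472:
  k1 = f(0.170000, 1.981472) = -2.445428
  k2 = f(0.255000, 1.773610) = -2.226879
  k3 = f(0.255000, 1.792187) = -2.249542
  k4 = f(0.340000, 1.599049) = -2.062972
  y ← 1.981472 + (0.17/6)·(k1 + 2k2 + 2k3 + k4) = 1.600070
y(0.34) ≈ 1.6001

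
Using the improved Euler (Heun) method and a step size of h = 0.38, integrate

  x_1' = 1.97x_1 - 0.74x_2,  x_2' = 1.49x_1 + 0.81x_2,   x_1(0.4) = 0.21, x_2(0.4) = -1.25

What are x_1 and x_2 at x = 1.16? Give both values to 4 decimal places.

2.4520, -0.9831

Heun on (x_1,x_2): k1 = f(x_n, state_n); k2 = f(x_n + h, state_n + h·k1); state_{n+1} = state_n + (h/2)·(k1 + k2).
0.400000: (0.210000, -1.250000)
  k1 = (1.338700, -0.699600)
  predictor → (0.718706, -1.515848)
  k2 = (2.537578, -0.156965)
  → (0.946493, -1.412747)
0.780000: (0.946493, -1.412747)
  k1 = (2.910024, 0.265949)
  predictor → (2.052302, -1.311687)
  k2 = (5.013683, 1.995464)
  → (2.451997, -0.983079)
(x_1(1.16), x_2(1.16)) ≈ (2.4520, -0.9831)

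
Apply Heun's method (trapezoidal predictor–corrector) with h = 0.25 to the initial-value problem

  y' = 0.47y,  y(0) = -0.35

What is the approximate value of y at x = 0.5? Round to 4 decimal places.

-0.4425

Heun: k1 = f(x_n, y_n); k2 = f(x_n + h, y_n + h·k1); y_{n+1} = y_n + (h/2)·(k1 + k2).
x=0.000000, y=-0.350000:
  k1 = f(0.000000, -0.350000) = -0.164500
  k2 = f(0.250000, -0.391125) = -0.183829
  y ← -0.350000 + (0.25/2)·(-0.164500 + (-0.183829)) = -0.393541
x=0.250000, y=-0.393541:
  k1 = f(0.250000, -0.393541) = -0.184964
  k2 = f(0.500000, -0.439782) = -0.206698
  y ← -0.393541 + (0.25/2)·(-0.184964 + (-0.206698)) = -0.442499
y(0.5) ≈ -0.4425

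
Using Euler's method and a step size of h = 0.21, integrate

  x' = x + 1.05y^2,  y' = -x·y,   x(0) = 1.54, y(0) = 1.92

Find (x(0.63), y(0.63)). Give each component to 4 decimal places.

Euler on (x,y): x_{n+1} = x_n + h·x', y_{n+1} = y_n + h·y'.
0.000000: (1.540000, 1.920000); f=(5.410720, -2.956800) → (2.676251, 1.299072)
0.210000: (2.676251, 1.299072); f=(4.448219, -3.476643) → (3.610377, 0.568977)
0.420000: (3.610377, 0.568977); f=(3.950299, -2.054221) → (4.439940, 0.137590)
(x(0.63), y(0.63)) ≈ (4.4399, 0.1376)

4.4399, 0.1376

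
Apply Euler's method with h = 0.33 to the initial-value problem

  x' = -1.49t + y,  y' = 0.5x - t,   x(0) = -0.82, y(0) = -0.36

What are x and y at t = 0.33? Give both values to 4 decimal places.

Euler on (x,y): x_{n+1} = x_n + h·x', y_{n+1} = y_n + h·y'.
0.000000: (-0.820000, -0.360000); f=(-0.360000, -0.410000) → (-0.938800, -0.495300)
(x(0.33), y(0.33)) ≈ (-0.9388, -0.4953)

-0.9388, -0.4953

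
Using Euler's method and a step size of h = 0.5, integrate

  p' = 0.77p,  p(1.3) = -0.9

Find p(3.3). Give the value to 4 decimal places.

Euler: p_{n+1} = p_n + h·f(t_n, p_n).
t=1.300000, p=-0.900000: f=-0.693000 → p ← -0.900000 + 0.5·(-0.693000) = -1.246500
t=1.800000, p=-1.246500: f=-0.959805 → p ← -1.246500 + 0.5·(-0.959805) = -1.726403
t=2.300000, p=-1.726403: f=-1.329330 → p ← -1.726403 + 0.5·(-1.329330) = -2.391067
t=2.800000, p=-2.391067: f=-1.841122 → p ← -2.391067 + 0.5·(-1.841122) = -3.311628
p(3.3) ≈ -3.3116

-3.3116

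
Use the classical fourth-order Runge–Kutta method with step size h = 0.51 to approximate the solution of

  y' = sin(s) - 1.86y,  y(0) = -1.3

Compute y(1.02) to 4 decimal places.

RK4: k1 = f(s_n, y_n); k2 = f(s_n + h/2, y_n + (h/2)·k1); k3 = f(s_n + h/2, y_n + (h/2)·k2); k4 = f(s_n + h, y_n + h·k3); y_{n+1} = y_n + (h/6)·(k1 + 2k2 + 2k3 + k4).
s=0.000000, y=-1.300000:
  k1 = f(0.000000, -1.300000) = 2.418000
  k2 = f(0.255000, -0.683410) = 1.523388
  k3 = f(0.255000, -0.911536) = 1.947702
  k4 = f(0.510000, -0.306672) = 1.058587
  y ← -1.300000 + (0.51/6)·(k1 + 2k2 + 2k3 + k4) = -0.414405
s=0.510000, y=-0.414405:
  k1 = f(0.510000, -0.414405) = 1.258970
  k2 = f(0.765000, -0.093367) = 0.866200
  k3 = f(0.765000, -0.193524) = 1.052491
  k4 = f(1.020000, 0.122366) = 0.624508
  y ← -0.414405 + (0.51/6)·(k1 + 2k2 + 2k3 + k4) = 0.071868
y(1.02) ≈ 0.0719

0.0719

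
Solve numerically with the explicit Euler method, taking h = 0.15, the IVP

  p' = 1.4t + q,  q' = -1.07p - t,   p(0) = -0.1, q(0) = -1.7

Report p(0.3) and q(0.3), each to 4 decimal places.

Euler on (p,q): p_{n+1} = p_n + h·p', q_{n+1} = q_n + h·q'.
0.000000: (-0.100000, -1.700000); f=(-1.700000, 0.107000) → (-0.355000, -1.683950)
0.150000: (-0.355000, -1.683950); f=(-1.473950, 0.229850) → (-0.576093, -1.649473)
(p(0.3), q(0.3)) ≈ (-0.5761, -1.6495)

-0.5761, -1.6495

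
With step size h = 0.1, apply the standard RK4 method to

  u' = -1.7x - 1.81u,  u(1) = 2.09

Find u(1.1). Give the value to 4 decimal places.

RK4: k1 = f(x_n, u_n); k2 = f(x_n + h/2, u_n + (h/2)·k1); k3 = f(x_n + h/2, u_n + (h/2)·k2); k4 = f(x_n + h, u_n + h·k3); u_{n+1} = u_n + (h/6)·(k1 + 2k2 + 2k3 + k4).
x=1.000000, u=2.090000:
  k1 = f(1.000000, 2.090000) = -5.482900
  k2 = f(1.050000, 1.815855) = -5.071698
  k3 = f(1.050000, 1.836415) = -5.108911
  k4 = f(1.100000, 1.579109) = -4.728187
  u ← 2.090000 + (0.1/6)·(k1 + 2k2 + 2k3 + k4) = 1.580462
u(1.1) ≈ 1.5805

1.5805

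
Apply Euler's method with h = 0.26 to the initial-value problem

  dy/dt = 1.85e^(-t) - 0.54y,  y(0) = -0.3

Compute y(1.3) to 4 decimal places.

0.9282

Euler: y_{n+1} = y_n + h·f(t_n, y_n).
t=0.000000, y=-0.300000: f=2.012000 → y ← -0.300000 + 0.26·2.012000 = 0.223120
t=0.260000, y=0.223120: f=1.305961 → y ← 0.223120 + 0.26·1.305961 = 0.562670
t=0.520000, y=0.562670: f=0.796021 → y ← 0.562670 + 0.26·0.796021 = 0.769635
t=0.780000, y=0.769635: f=0.432448 → y ← 0.769635 + 0.26·0.432448 = 0.882072
t=1.040000, y=0.882072: f=0.177572 → y ← 0.882072 + 0.26·0.177572 = 0.928241
y(1.3) ≈ 0.9282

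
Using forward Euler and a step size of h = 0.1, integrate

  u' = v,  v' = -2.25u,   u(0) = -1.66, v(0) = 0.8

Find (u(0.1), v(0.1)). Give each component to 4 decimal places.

-1.5800, 1.1735

Euler on (u,v): u_{n+1} = u_n + h·u', v_{n+1} = v_n + h·v'.
0.000000: (-1.660000, 0.800000); f=(0.800000, 3.735000) → (-1.580000, 1.173500)
(u(0.1), v(0.1)) ≈ (-1.5800, 1.1735)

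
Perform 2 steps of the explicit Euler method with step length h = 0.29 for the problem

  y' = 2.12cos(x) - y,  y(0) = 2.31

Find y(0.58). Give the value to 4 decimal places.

2.1901

Euler: y_{n+1} = y_n + h·f(x_n, y_n).
x=0.000000, y=2.310000: f=-0.190000 → y ← 2.310000 + 0.29·(-0.190000) = 2.254900
x=0.290000, y=2.254900: f=-0.223423 → y ← 2.254900 + 0.29·(-0.223423) = 2.190107
y(0.58) ≈ 2.1901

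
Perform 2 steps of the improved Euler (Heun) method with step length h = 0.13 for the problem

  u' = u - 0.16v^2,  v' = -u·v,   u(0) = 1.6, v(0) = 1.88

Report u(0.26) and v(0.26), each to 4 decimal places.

Heun on (u,v): k1 = f(t_n, state_n); k2 = f(t_n + h, state_n + h·k1); state_{n+1} = state_n + (h/2)·(k1 + k2).
0.000000: (1.600000, 1.880000)
  k1 = (1.034496, -3.008000)
  predictor → (1.734484, 1.488960)
  k2 = (1.379764, -2.582578)
  → (1.756927, 1.516612)
0.130000: (1.756927, 1.516612)
  k1 = (1.388909, -2.664577)
  predictor → (1.937485, 1.170217)
  k2 = (1.718380, -2.267279)
  → (1.958901, 1.196042)
(u(0.26), v(0.26)) ≈ (1.9589, 1.1960)

1.9589, 1.1960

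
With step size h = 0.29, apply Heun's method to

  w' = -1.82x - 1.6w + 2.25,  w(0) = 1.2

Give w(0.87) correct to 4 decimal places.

Heun: k1 = f(x_n, w_n); k2 = f(x_n + h, w_n + h·k1); w_{n+1} = w_n + (h/2)·(k1 + k2).
x=0.000000, w=1.200000:
  k1 = f(0.000000, 1.200000) = 0.330000
  k2 = f(0.290000, 1.295700) = -0.350920
  w ← 1.200000 + (0.29/2)·(0.330000 + (-0.350920)) = 1.196967
x=0.290000, w=1.196967:
  k1 = f(0.290000, 1.196967) = -0.192947
  k2 = f(0.580000, 1.141012) = -0.631219
  w ← 1.196967 + (0.29/2)·(-0.192947 + (-0.631219)) = 1.077463
x=0.580000, w=1.077463:
  k1 = f(0.580000, 1.077463) = -0.529540
  k2 = f(0.870000, 0.923896) = -0.811633
  w ← 1.077463 + (0.29/2)·(-0.529540 + (-0.811633)) = 0.882992
w(0.87) ≈ 0.8830

0.8830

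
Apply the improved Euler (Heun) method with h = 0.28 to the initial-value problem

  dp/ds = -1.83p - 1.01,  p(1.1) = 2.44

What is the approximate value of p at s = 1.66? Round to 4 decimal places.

0.5940

Heun: k1 = f(s_n, p_n); k2 = f(s_n + h, p_n + h·k1); p_{n+1} = p_n + (h/2)·(k1 + k2).
s=1.100000, p=2.440000:
  k1 = f(1.100000, 2.440000) = -5.475200
  k2 = f(1.380000, 0.906944) = -2.669708
  p ← 2.440000 + (0.28/2)·(-5.475200 + (-2.669708)) = 1.299713
s=1.380000, p=1.299713:
  k1 = f(1.380000, 1.299713) = -3.388475
  k2 = f(1.660000, 0.350940) = -1.652220
  p ← 1.299713 + (0.28/2)·(-3.388475 + (-1.652220)) = 0.594016
p(1.66) ≈ 0.5940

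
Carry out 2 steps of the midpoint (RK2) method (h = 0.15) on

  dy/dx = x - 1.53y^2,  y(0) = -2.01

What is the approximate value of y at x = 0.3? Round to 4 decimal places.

-8.4834

Midpoint: k1 = f(x_n, y_n); k2 = f(x_n + h/2, y_n + (h/2)·k1); y_{n+1} = y_n + h·k2.
x=0.000000, y=-2.010000:
  k1 = f(0.000000, -2.010000) = -6.181353
  k2 = f(0.075000, -2.473601) = -9.286618
  y ← -2.010000 + 0.15·(-9.286618) = -3.402993
x=0.150000, y=-3.402993:
  k1 = f(0.150000, -3.402993) = -17.567949
  k2 = f(0.225000, -4.720589) = -33.869457
  y ← -3.402993 + 0.15·(-33.869457) = -8.483411
y(0.3) ≈ -8.4834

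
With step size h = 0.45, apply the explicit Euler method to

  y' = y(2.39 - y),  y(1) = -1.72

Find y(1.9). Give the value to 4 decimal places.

-20.9818

Euler: y_{n+1} = y_n + h·f(x_n, y_n).
x=1.000000, y=-1.720000: f=-7.069200 → y ← -1.720000 + 0.45·(-7.069200) = -4.901140
x=1.450000, y=-4.901140: f=-35.734898 → y ← -4.901140 + 0.45·(-35.734898) = -20.981844
y(1.9) ≈ -20.9818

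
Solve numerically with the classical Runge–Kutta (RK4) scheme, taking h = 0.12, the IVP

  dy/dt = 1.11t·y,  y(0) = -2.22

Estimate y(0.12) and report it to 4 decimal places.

-2.2378

RK4: k1 = f(t_n, y_n); k2 = f(t_n + h/2, y_n + (h/2)·k1); k3 = f(t_n + h/2, y_n + (h/2)·k2); k4 = f(t_n + h, y_n + h·k3); y_{n+1} = y_n + (h/6)·(k1 + 2k2 + 2k3 + k4).
t=0.000000, y=-2.220000:
  k1 = f(0.000000, -2.220000) = 0.000000
  k2 = f(0.060000, -2.220000) = -0.147852
  k3 = f(0.060000, -2.228871) = -0.148443
  k4 = f(0.120000, -2.237813) = -0.298077
  y ← -2.220000 + (0.12/6)·(k1 + 2k2 + 2k3 + k4) = -2.237813
y(0.12) ≈ -2.2378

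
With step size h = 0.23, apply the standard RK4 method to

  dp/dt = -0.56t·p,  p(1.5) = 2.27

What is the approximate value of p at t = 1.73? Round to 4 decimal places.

1.8437

RK4: k1 = f(t_n, p_n); k2 = f(t_n + h/2, p_n + (h/2)·k1); k3 = f(t_n + h/2, p_n + (h/2)·k2); k4 = f(t_n + h, p_n + h·k3); p_{n+1} = p_n + (h/6)·(k1 + 2k2 + 2k3 + k4).
t=1.500000, p=2.270000:
  k1 = f(1.500000, 2.270000) = -1.906800
  k2 = f(1.615000, 2.050718) = -1.854669
  k3 = f(1.615000, 2.056713) = -1.860091
  k4 = f(1.730000, 1.842179) = -1.784703
  p ← 2.270000 + (0.23/6)·(k1 + 2k2 + 2k3 + k4) = 1.843694
p(1.73) ≈ 1.8437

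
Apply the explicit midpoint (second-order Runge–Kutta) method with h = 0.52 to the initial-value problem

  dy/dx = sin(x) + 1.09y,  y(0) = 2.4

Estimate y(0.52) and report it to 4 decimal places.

Midpoint: k1 = f(x_n, y_n); k2 = f(x_n + h/2, y_n + (h/2)·k1); y_{n+1} = y_n + h·k2.
x=0.000000, y=2.400000:
  k1 = f(0.000000, 2.400000) = 2.616000
  k2 = f(0.260000, 3.080160) = 3.614455
  y ← 2.400000 + 0.52·3.614455 = 4.279517
y(0.52) ≈ 4.2795

4.2795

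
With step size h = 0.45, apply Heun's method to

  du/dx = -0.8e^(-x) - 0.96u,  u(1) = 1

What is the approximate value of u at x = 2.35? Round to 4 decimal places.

Heun: k1 = f(x_n, u_n); k2 = f(x_n + h, u_n + h·k1); u_{n+1} = u_n + (h/2)·(k1 + k2).
x=1.000000, u=1.000000:
  k1 = f(1.000000, 1.000000) = -1.254304
  k2 = f(1.450000, 0.435563) = -0.605797
  u ← 1.000000 + (0.45/2)·(-1.254304 + (-0.605797)) = 0.581477
x=1.450000, u=0.581477:
  k1 = f(1.450000, 0.581477) = -0.745874
  k2 = f(1.900000, 0.245834) = -0.355655
  u ← 0.581477 + (0.45/2)·(-0.745874 + (-0.355655)) = 0.333633
x=1.900000, u=0.333633:
  k1 = f(1.900000, 0.333633) = -0.439943
  k2 = f(2.350000, 0.135659) = -0.206528
  u ← 0.333633 + (0.45/2)·(-0.439943 + (-0.206528)) = 0.188177
u(2.35) ≈ 0.1882

0.1882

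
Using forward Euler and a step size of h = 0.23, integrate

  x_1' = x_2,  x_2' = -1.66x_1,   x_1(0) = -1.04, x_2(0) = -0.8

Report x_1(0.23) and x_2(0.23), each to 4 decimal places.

Euler on (x_1,x_2): x_1_{n+1} = x_1_n + h·x_1', x_2_{n+1} = x_2_n + h·x_2'.
0.000000: (-1.040000, -0.800000); f=(-0.800000, 1.726400) → (-1.224000, -0.402928)
(x_1(0.23), x_2(0.23)) ≈ (-1.2240, -0.4029)

-1.2240, -0.4029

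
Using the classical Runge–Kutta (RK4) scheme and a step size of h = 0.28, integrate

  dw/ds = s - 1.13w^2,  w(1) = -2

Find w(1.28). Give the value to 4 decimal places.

RK4: k1 = f(s_n, w_n); k2 = f(s_n + h/2, w_n + (h/2)·k1); k3 = f(s_n + h/2, w_n + (h/2)·k2); k4 = f(s_n + h, w_n + h·k3); w_{n+1} = w_n + (h/6)·(k1 + 2k2 + 2k3 + k4).
s=1.000000, w=-2.000000:
  k1 = f(1.000000, -2.000000) = -3.520000
  k2 = f(1.140000, -2.492800) = -5.881879
  k3 = f(1.140000, -2.823463) = -7.868296
  k4 = f(1.280000, -4.203123) = -18.682853
  w ← -2.000000 + (0.28/6)·(k1 + 2k2 + 2k3 + k4) = -4.319483
w(1.28) ≈ -4.3195

-4.3195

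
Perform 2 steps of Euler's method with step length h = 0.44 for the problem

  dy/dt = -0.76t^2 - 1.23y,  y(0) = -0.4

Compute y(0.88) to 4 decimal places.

-0.1489

Euler: y_{n+1} = y_n + h·f(t_n, y_n).
t=0.000000, y=-0.400000: f=0.492000 → y ← -0.400000 + 0.44·0.492000 = -0.183520
t=0.440000, y=-0.183520: f=0.078594 → y ← -0.183520 + 0.44·0.078594 = -0.148939
y(0.88) ≈ -0.1489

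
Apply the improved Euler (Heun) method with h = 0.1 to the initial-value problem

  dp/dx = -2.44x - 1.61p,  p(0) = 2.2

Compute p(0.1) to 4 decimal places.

1.8621

Heun: k1 = f(x_n, p_n); k2 = f(x_n + h, p_n + h·k1); p_{n+1} = p_n + (h/2)·(k1 + k2).
x=0.000000, p=2.200000:
  k1 = f(0.000000, 2.200000) = -3.542000
  k2 = f(0.100000, 1.845800) = -3.215738
  p ← 2.200000 + (0.1/2)·(-3.542000 + (-3.215738)) = 1.862113
p(0.1) ≈ 1.8621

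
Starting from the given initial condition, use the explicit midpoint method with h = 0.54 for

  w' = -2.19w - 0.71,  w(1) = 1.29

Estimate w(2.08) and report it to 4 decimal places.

Midpoint: k1 = f(t_n, w_n); k2 = f(t_n + h/2, w_n + (h/2)·k1); w_{n+1} = w_n + h·k2.
t=1.000000, w=1.290000:
  k1 = f(1.000000, 1.290000) = -3.535100
  k2 = f(1.270000, 0.335523) = -1.444795
  w ← 1.290000 + 0.54·(-1.444795) = 0.509811
t=1.540000, w=0.509811:
  k1 = f(1.540000, 0.509811) = -1.826485
  k2 = f(1.810000, 0.016660) = -0.746484
  w ← 0.509811 + 0.54·(-0.746484) = 0.106709
w(2.08) ≈ 0.1067

0.1067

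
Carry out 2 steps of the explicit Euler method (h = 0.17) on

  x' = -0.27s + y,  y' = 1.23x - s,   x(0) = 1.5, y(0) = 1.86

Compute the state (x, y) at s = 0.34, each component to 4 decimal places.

2.1779, 2.5245

Euler on (x,y): x_{n+1} = x_n + h·x', y_{n+1} = y_n + h·y'.
0.000000: (1.500000, 1.860000); f=(1.860000, 1.845000) → (1.816200, 2.173650)
0.170000: (1.816200, 2.173650); f=(2.127750, 2.063926) → (2.177917, 2.524517)
(x(0.34), y(0.34)) ≈ (2.1779, 2.5245)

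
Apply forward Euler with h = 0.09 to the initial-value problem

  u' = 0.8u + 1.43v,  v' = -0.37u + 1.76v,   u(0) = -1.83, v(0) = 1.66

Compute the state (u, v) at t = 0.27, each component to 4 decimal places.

-1.4319, 2.7835

Euler on (u,v): u_{n+1} = u_n + h·u', v_{n+1} = v_n + h·v'.
0.000000: (-1.830000, 1.660000); f=(0.909800, 3.598700) → (-1.748118, 1.983883)
0.090000: (-1.748118, 1.983883); f=(1.438458, 4.138438) → (-1.618657, 2.356342)
0.180000: (-1.618657, 2.356342); f=(2.074644, 4.746066) → (-1.431939, 2.783488)
(u(0.27), v(0.27)) ≈ (-1.4319, 2.7835)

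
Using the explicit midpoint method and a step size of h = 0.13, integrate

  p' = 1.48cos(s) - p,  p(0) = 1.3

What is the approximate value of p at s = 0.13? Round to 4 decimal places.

Midpoint: k1 = f(s_n, p_n); k2 = f(s_n + h/2, p_n + (h/2)·k1); p_{n+1} = p_n + h·k2.
s=0.000000, p=1.300000:
  k1 = f(0.000000, 1.300000) = 0.180000
  k2 = f(0.065000, 1.311700) = 0.165175
  p ← 1.300000 + 0.13·0.165175 = 1.321473
p(0.13) ≈ 1.3215

1.3215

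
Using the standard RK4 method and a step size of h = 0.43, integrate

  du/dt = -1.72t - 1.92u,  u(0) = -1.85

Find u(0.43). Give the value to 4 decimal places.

-0.9397

RK4: k1 = f(t_n, u_n); k2 = f(t_n + h/2, u_n + (h/2)·k1); k3 = f(t_n + h/2, u_n + (h/2)·k2); k4 = f(t_n + h, u_n + h·k3); u_{n+1} = u_n + (h/6)·(k1 + 2k2 + 2k3 + k4).
t=0.000000, u=-1.850000:
  k1 = f(0.000000, -1.850000) = 3.552000
  k2 = f(0.215000, -1.086320) = 1.715934
  k3 = f(0.215000, -1.481074) = 2.473862
  k4 = f(0.430000, -0.786239) = 0.769979
  u ← -1.850000 + (0.43/6)·(k1 + 2k2 + 2k3 + k4) = -0.939721
u(0.43) ≈ -0.9397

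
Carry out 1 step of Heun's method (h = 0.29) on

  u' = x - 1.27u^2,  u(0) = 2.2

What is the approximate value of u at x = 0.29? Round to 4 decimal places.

1.3187

Heun: k1 = f(x_n, u_n); k2 = f(x_n + h, u_n + h·k1); u_{n+1} = u_n + (h/2)·(k1 + k2).
x=0.000000, u=2.200000:
  k1 = f(0.000000, 2.200000) = -6.146800
  k2 = f(0.290000, 0.417428) = 0.068707
  u ← 2.200000 + (0.29/2)·(-6.146800 + 0.068707) = 1.318677
u(0.29) ≈ 1.3187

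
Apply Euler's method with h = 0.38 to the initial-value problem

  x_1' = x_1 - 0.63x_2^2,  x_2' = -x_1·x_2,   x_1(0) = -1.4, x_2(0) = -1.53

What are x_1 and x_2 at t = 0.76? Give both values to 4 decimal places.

Euler on (x_1,x_2): x_1_{n+1} = x_1_n + h·x_1', x_2_{n+1} = x_2_n + h·x_2'.
0.000000: (-1.400000, -1.530000); f=(-2.874767, -2.142000) → (-2.492411, -2.343960)
0.380000: (-2.492411, -2.343960); f=(-5.953725, -5.842113) → (-4.754827, -4.563963)
(x_1(0.76), x_2(0.76)) ≈ (-4.7548, -4.5640)

-4.7548, -4.5640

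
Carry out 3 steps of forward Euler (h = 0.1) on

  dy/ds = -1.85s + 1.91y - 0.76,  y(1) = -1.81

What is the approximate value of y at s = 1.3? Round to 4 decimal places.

Euler: y_{n+1} = y_n + h·f(s_n, y_n).
s=1.000000, y=-1.810000: f=-6.067100 → y ← -1.810000 + 0.1·(-6.067100) = -2.416710
s=1.100000, y=-2.416710: f=-7.410916 → y ← -2.416710 + 0.1·(-7.410916) = -3.157802
s=1.200000, y=-3.157802: f=-9.011401 → y ← -3.157802 + 0.1·(-9.011401) = -4.058942
y(1.3) ≈ -4.0589

-4.0589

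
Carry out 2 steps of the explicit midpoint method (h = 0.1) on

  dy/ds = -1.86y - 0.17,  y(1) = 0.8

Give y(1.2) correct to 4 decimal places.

0.5246

Midpoint: k1 = f(s_n, y_n); k2 = f(s_n + h/2, y_n + (h/2)·k1); y_{n+1} = y_n + h·k2.
s=1.000000, y=0.800000:
  k1 = f(1.000000, 0.800000) = -1.658000
  k2 = f(1.050000, 0.717100) = -1.503806
  y ← 0.800000 + 0.1·(-1.503806) = 0.649619
s=1.100000, y=0.649619:
  k1 = f(1.100000, 0.649619) = -1.378292
  k2 = f(1.150000, 0.580705) = -1.250111
  y ← 0.649619 + 0.1·(-1.250111) = 0.524608
y(1.2) ≈ 0.5246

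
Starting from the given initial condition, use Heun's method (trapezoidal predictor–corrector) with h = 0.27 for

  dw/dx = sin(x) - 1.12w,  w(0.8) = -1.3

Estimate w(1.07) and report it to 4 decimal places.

-0.7803

Heun: k1 = f(x_n, w_n); k2 = f(x_n + h, w_n + h·k1); w_{n+1} = w_n + (h/2)·(k1 + k2).
x=0.800000, w=-1.300000:
  k1 = f(0.800000, -1.300000) = 2.173356
  k2 = f(1.070000, -0.713194) = 1.675978
  w ← -1.300000 + (0.27/2)·(2.173356 + 1.675978) = -0.780340
w(1.07) ≈ -0.7803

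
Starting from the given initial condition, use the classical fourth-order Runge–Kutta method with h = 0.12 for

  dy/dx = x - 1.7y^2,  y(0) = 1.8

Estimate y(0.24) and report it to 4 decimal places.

RK4: k1 = f(x_n, y_n); k2 = f(x_n + h/2, y_n + (h/2)·k1); k3 = f(x_n + h/2, y_n + (h/2)·k2); k4 = f(x_n + h, y_n + h·k3); y_{n+1} = y_n + (h/6)·(k1 + 2k2 + 2k3 + k4).
x=0.000000, y=1.800000:
  k1 = f(0.000000, 1.800000) = -5.508000
  k2 = f(0.060000, 1.469520) = -3.611131
  k3 = f(0.060000, 1.583332) = -4.201799
  k4 = f(0.120000, 1.295784) = -2.734396
  y ← 1.800000 + (0.12/6)·(k1 + 2k2 + 2k3 + k4) = 1.322635
x=0.120000, y=1.322635:
  k1 = f(0.120000, 1.322635) = -2.853917
  k2 = f(0.180000, 1.151400) = -2.073727
  k3 = f(0.180000, 1.198211) = -2.260707
  k4 = f(0.240000, 1.051350) = -1.639073
  y ← 1.322635 + (0.12/6)·(k1 + 2k2 + 2k3 + k4) = 1.059398
y(0.24) ≈ 1.0594

1.0594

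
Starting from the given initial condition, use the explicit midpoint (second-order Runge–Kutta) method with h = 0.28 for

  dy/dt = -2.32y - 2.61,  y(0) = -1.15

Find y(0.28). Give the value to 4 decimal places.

Midpoint: k1 = f(t_n, y_n); k2 = f(t_n + h/2, y_n + (h/2)·k1); y_{n+1} = y_n + h·k2.
t=0.000000, y=-1.150000:
  k1 = f(0.000000, -1.150000) = 0.058000
  k2 = f(0.140000, -1.141880) = 0.039162
  y ← -1.150000 + 0.28·0.039162 = -1.139035
y(0.28) ≈ -1.1390

-1.1390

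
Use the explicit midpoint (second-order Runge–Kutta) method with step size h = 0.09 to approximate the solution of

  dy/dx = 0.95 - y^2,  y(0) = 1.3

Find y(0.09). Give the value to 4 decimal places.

Midpoint: k1 = f(x_n, y_n); k2 = f(x_n + h/2, y_n + (h/2)·k1); y_{n+1} = y_n + h·k2.
x=0.000000, y=1.300000:
  k1 = f(0.000000, 1.300000) = -0.740000
  k2 = f(0.045000, 1.266700) = -0.654529
  y ← 1.300000 + 0.09·(-0.654529) = 1.241092
y(0.09) ≈ 1.2411

1.2411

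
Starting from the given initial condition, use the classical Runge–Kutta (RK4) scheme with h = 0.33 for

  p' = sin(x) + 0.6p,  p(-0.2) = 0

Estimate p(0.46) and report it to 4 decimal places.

RK4: k1 = f(x_n, p_n); k2 = f(x_n + h/2, p_n + (h/2)·k1); k3 = f(x_n + h/2, p_n + (h/2)·k2); k4 = f(x_n + h, p_n + h·k3); p_{n+1} = p_n + (h/6)·(k1 + 2k2 + 2k3 + k4).
x=-0.200000, p=0.000000:
  k1 = f(-0.200000, 0.000000) = -0.198669
  k2 = f(-0.035000, -0.032780) = -0.054661
  k3 = f(-0.035000, -0.009019) = -0.040404
  k4 = f(0.130000, -0.013333) = 0.121634
  p ← 0.000000 + (0.33/6)·(k1 + 2k2 + 2k3 + k4) = -0.014694
x=0.130000, p=-0.014694:
  k1 = f(0.130000, -0.014694) = 0.120818
  k2 = f(0.295000, 0.005241) = 0.293884
  k3 = f(0.295000, 0.033797) = 0.311018
  k4 = f(0.460000, 0.087942) = 0.496713
  p ← -0.014694 + (0.33/6)·(k1 + 2k2 + 2k3 + k4) = 0.085809
p(0.46) ≈ 0.0858

0.0858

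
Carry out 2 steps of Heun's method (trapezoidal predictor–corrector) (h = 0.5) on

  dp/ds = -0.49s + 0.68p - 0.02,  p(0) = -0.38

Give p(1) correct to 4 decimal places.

-1.0607

Heun: k1 = f(s_n, p_n); k2 = f(s_n + h, p_n + h·k1); p_{n+1} = p_n + (h/2)·(k1 + k2).
s=0.000000, p=-0.380000:
  k1 = f(0.000000, -0.380000) = -0.278400
  k2 = f(0.500000, -0.519200) = -0.618056
  p ← -0.380000 + (0.5/2)·(-0.278400 + (-0.618056)) = -0.604114
s=0.500000, p=-0.604114:
  k1 = f(0.500000, -0.604114) = -0.675798
  k2 = f(1.000000, -0.942013) = -1.150569
  p ← -0.604114 + (0.5/2)·(-0.675798 + (-1.150569)) = -1.060706
p(1) ≈ -1.0607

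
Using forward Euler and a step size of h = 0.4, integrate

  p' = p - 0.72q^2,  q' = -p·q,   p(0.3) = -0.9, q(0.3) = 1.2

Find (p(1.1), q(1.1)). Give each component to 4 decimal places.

-3.1117, 2.7253

Euler on (p,q): p_{n+1} = p_n + h·p', q_{n+1} = q_n + h·q'.
0.300000: (-0.900000, 1.200000); f=(-1.936800, 1.080000) → (-1.674720, 1.632000)
0.700000: (-1.674720, 1.632000); f=(-3.592385, 2.733143) → (-3.111674, 2.725257)
(p(1.1), q(1.1)) ≈ (-3.1117, 2.7253)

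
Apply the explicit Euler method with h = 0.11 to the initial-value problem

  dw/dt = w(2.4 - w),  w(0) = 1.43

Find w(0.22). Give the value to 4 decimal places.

1.7249

Euler: w_{n+1} = w_n + h·f(t_n, w_n).
t=0.000000, w=1.430000: f=1.387100 → w ← 1.430000 + 0.11·1.387100 = 1.582581
t=0.110000, w=1.582581: f=1.293632 → w ← 1.582581 + 0.11·1.293632 = 1.724880
w(0.22) ≈ 1.7249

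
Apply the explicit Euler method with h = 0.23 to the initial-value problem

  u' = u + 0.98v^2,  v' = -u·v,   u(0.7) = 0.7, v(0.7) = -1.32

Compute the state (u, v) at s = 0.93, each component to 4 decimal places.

1.2537, -1.1075

Euler on (u,v): u_{n+1} = u_n + h·u', v_{n+1} = v_n + h·v'.
0.700000: (0.700000, -1.320000); f=(2.407552, 0.924000) → (1.253737, -1.107480)
(u(0.93), v(0.93)) ≈ (1.2537, -1.1075)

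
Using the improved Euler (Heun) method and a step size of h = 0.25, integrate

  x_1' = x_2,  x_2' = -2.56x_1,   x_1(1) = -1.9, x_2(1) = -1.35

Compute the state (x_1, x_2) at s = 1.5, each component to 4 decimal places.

Heun on (x_1,x_2): k1 = f(s_n, state_n); k2 = f(s_n + h, state_n + h·k1); state_{n+1} = state_n + (h/2)·(k1 + k2).
1.000000: (-1.900000, -1.350000)
  k1 = (-1.350000, 4.864000)
  predictor → (-2.237500, -0.134000)
  k2 = (-0.134000, 5.728000)
  → (-2.085500, -0.026000)
1.250000: (-2.085500, -0.026000)
  k1 = (-0.026000, 5.338880)
  predictor → (-2.092000, 1.308720)
  k2 = (1.308720, 5.355520)
  → (-1.925160, 1.310800)
(x_1(1.5), x_2(1.5)) ≈ (-1.9252, 1.3108)

-1.9252, 1.3108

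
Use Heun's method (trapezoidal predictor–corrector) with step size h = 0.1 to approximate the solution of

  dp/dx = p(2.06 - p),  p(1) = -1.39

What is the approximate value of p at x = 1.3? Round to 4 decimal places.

Heun: k1 = f(x_n, p_n); k2 = f(x_n + h, p_n + h·k1); p_{n+1} = p_n + (h/2)·(k1 + k2).
x=1.000000, p=-1.390000:
  k1 = f(1.000000, -1.390000) = -4.795500
  k2 = f(1.100000, -1.869550) = -7.346490
  p ← -1.390000 + (0.1/2)·(-4.795500 + (-7.346490)) = -1.997100
x=1.100000, p=-1.997100:
  k1 = f(1.100000, -1.997100) = -8.102431
  k2 = f(1.200000, -2.807343) = -13.664299
  p ← -1.997100 + (0.1/2)·(-8.102431 + (-13.664299)) = -3.085436
x=1.200000, p=-3.085436:
  k1 = f(1.200000, -3.085436) = -15.875914
  k2 = f(1.300000, -4.673027) = -31.463621
  p ← -3.085436 + (0.1/2)·(-15.875914 + (-31.463621)) = -5.452413
p(1.3) ≈ -5.4524

-5.4524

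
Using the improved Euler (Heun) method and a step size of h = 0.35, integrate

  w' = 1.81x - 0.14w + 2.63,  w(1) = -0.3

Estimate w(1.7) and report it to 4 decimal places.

3.1201

Heun: k1 = f(x_n, w_n); k2 = f(x_n + h, w_n + h·k1); w_{n+1} = w_n + (h/2)·(k1 + k2).
x=1.000000, w=-0.300000:
  k1 = f(1.000000, -0.300000) = 4.482000
  k2 = f(1.350000, 1.268700) = 4.895882
  w ← -0.300000 + (0.35/2)·(4.482000 + 4.895882) = 1.341129
x=1.350000, w=1.341129:
  k1 = f(1.350000, 1.341129) = 4.885742
  k2 = f(1.700000, 3.051139) = 5.279841
  w ← 1.341129 + (0.35/2)·(4.885742 + 5.279841) = 3.120106
w(1.7) ≈ 3.1201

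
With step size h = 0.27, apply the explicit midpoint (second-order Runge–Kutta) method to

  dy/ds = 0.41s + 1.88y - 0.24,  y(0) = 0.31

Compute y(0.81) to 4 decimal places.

Midpoint: k1 = f(s_n, y_n); k2 = f(s_n + h/2, y_n + (h/2)·k1); y_{n+1} = y_n + h·k2.
s=0.000000, y=0.310000:
  k1 = f(0.000000, 0.310000) = 0.342800
  k2 = f(0.135000, 0.356278) = 0.485153
  y ← 0.310000 + 0.27·0.485153 = 0.440991
s=0.270000, y=0.440991:
  k1 = f(0.270000, 0.440991) = 0.699763
  k2 = f(0.405000, 0.535459) = 0.932713
  y ← 0.440991 + 0.27·0.932713 = 0.692824
s=0.540000, y=0.692824:
  k1 = f(0.540000, 0.692824) = 1.283909
  k2 = f(0.675000, 0.866152) = 1.665115
  y ← 0.692824 + 0.27·1.665115 = 1.142405
y(0.81) ≈ 1.1424

1.1424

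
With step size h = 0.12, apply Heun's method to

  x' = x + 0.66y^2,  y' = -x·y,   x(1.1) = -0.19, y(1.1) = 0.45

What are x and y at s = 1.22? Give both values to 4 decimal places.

-0.1968, 0.4606

Heun on (x,y): k1 = f(s_n, state_n); k2 = f(s_n + h, state_n + h·k1); state_{n+1} = state_n + (h/2)·(k1 + k2).
1.100000: (-0.190000, 0.450000)
  k1 = (-0.056350, 0.085500)
  predictor → (-0.196762, 0.460260)
  k2 = (-0.056948, 0.090562)
  → (-0.196798, 0.460564)
(x(1.22), y(1.22)) ≈ (-0.1968, 0.4606)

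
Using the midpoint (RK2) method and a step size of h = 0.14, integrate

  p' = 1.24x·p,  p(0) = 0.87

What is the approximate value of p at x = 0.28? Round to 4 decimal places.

Midpoint: k1 = f(x_n, p_n); k2 = f(x_n + h/2, p_n + (h/2)·k1); p_{n+1} = p_n + h·k2.
x=0.000000, p=0.870000:
  k1 = f(0.000000, 0.870000) = 0.000000
  k2 = f(0.070000, 0.870000) = 0.075516
  p ← 0.870000 + 0.14·0.075516 = 0.880572
x=0.140000, p=0.880572:
  k1 = f(0.140000, 0.880572) = 0.152867
  k2 = f(0.210000, 0.891273) = 0.232087
  p ← 0.880572 + 0.14·0.232087 = 0.913064
p(0.28) ≈ 0.9131

0.9131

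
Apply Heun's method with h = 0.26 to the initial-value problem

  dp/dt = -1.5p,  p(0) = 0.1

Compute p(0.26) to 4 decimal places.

Heun: k1 = f(t_n, p_n); k2 = f(t_n + h, p_n + h·k1); p_{n+1} = p_n + (h/2)·(k1 + k2).
t=0.000000, p=0.100000:
  k1 = f(0.000000, 0.100000) = -0.150000
  k2 = f(0.260000, 0.061000) = -0.091500
  p ← 0.100000 + (0.26/2)·(-0.150000 + (-0.091500)) = 0.068605
p(0.26) ≈ 0.0686

0.0686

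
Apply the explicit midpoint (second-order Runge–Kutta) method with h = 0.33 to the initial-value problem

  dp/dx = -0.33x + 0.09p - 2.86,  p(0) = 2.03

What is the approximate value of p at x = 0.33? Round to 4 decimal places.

Midpoint: k1 = f(x_n, p_n); k2 = f(x_n + h/2, p_n + (h/2)·k1); p_{n+1} = p_n + h·k2.
x=0.000000, p=2.030000:
  k1 = f(0.000000, 2.030000) = -2.677300
  k2 = f(0.165000, 1.588245) = -2.771508
  p ← 2.030000 + 0.33·(-2.771508) = 1.115402
p(0.33) ≈ 1.1154

1.1154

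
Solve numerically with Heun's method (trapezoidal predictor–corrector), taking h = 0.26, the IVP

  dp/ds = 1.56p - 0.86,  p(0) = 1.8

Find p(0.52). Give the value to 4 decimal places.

3.3156

Heun: k1 = f(s_n, p_n); k2 = f(s_n + h, p_n + h·k1); p_{n+1} = p_n + (h/2)·(k1 + k2).
s=0.000000, p=1.800000:
  k1 = f(0.000000, 1.800000) = 1.948000
  k2 = f(0.260000, 2.306480) = 2.738109
  p ← 1.800000 + (0.26/2)·(1.948000 + 2.738109) = 2.409194
s=0.260000, p=2.409194:
  k1 = f(0.260000, 2.409194) = 2.898343
  k2 = f(0.520000, 3.162763) = 4.073911
  p ← 2.409194 + (0.26/2)·(2.898343 + 4.073911) = 3.315587
p(0.52) ≈ 3.3156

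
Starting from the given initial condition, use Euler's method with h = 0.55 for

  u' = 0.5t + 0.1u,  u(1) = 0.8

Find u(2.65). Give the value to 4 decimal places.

Euler: u_{n+1} = u_n + h·f(t_n, u_n).
t=1.000000, u=0.800000: f=0.580000 → u ← 0.800000 + 0.55·0.580000 = 1.119000
t=1.550000, u=1.119000: f=0.886900 → u ← 1.119000 + 0.55·0.886900 = 1.606795
t=2.100000, u=1.606795: f=1.210680 → u ← 1.606795 + 0.55·1.210680 = 2.272669
u(2.65) ≈ 2.2727

2.2727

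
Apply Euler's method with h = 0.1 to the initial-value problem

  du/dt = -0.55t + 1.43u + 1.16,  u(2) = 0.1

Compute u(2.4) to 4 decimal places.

0.1641

Euler: u_{n+1} = u_n + h·f(t_n, u_n).
t=2.000000, u=0.100000: f=0.203000 → u ← 0.100000 + 0.1·0.203000 = 0.120300
t=2.100000, u=0.120300: f=0.177029 → u ← 0.120300 + 0.1·0.177029 = 0.138003
t=2.200000, u=0.138003: f=0.147344 → u ← 0.138003 + 0.1·0.147344 = 0.152737
t=2.300000, u=0.152737: f=0.113414 → u ← 0.152737 + 0.1·0.113414 = 0.164079
u(2.4) ≈ 0.1641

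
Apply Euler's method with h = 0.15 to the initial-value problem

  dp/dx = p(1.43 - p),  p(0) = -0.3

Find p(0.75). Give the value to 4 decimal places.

-1.0789

Euler: p_{n+1} = p_n + h·f(x_n, p_n).
x=0.000000, p=-0.300000: f=-0.519000 → p ← -0.300000 + 0.15·(-0.519000) = -0.377850
x=0.150000, p=-0.377850: f=-0.683096 → p ← -0.377850 + 0.15·(-0.683096) = -0.480314
x=0.300000, p=-0.480314: f=-0.917552 → p ← -0.480314 + 0.15·(-0.917552) = -0.617947
x=0.450000, p=-0.617947: f=-1.265523 → p ← -0.617947 + 0.15·(-1.265523) = -0.807776
x=0.600000, p=-0.807776: f=-1.807621 → p ← -0.807776 + 0.15·(-1.807621) = -1.078919
p(0.75) ≈ -1.0789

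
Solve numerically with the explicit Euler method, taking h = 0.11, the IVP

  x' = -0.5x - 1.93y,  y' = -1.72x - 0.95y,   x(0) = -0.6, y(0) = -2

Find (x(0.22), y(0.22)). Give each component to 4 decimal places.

Euler on (x,y): x_{n+1} = x_n + h·x', y_{n+1} = y_n + h·y'.
0.000000: (-0.600000, -2.000000); f=(4.160000, 2.932000) → (-0.142400, -1.677480)
0.110000: (-0.142400, -1.677480); f=(3.308736, 1.838534) → (0.221561, -1.475241)
(x(0.22), y(0.22)) ≈ (0.2216, -1.4752)

0.2216, -1.4752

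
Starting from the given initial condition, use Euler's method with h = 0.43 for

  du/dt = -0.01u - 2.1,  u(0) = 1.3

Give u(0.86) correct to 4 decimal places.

Euler: u_{n+1} = u_n + h·f(t_n, u_n).
t=0.000000, u=1.300000: f=-2.113000 → u ← 1.300000 + 0.43·(-2.113000) = 0.391410
t=0.430000, u=0.391410: f=-2.103914 → u ← 0.391410 + 0.43·(-2.103914) = -0.513273
u(0.86) ≈ -0.5133

-0.5133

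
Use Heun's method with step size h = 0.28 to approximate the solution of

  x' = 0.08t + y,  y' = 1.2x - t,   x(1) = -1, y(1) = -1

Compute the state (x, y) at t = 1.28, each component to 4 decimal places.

-1.3407, -1.6985

Heun on (x,y): k1 = f(t_n, state_n); k2 = f(t_n + h, state_n + h·k1); state_{n+1} = state_n + (h/2)·(k1 + k2).
1.000000: (-1.000000, -1.000000)
  k1 = (-0.920000, -2.200000)
  predictor → (-1.257600, -1.616000)
  k2 = (-1.513600, -2.789120)
  → (-1.340704, -1.698477)
(x(1.28), y(1.28)) ≈ (-1.3407, -1.6985)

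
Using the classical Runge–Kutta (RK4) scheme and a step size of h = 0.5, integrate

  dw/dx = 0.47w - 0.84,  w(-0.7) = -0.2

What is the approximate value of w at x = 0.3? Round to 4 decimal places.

-1.3923

RK4: k1 = f(x_n, w_n); k2 = f(x_n + h/2, w_n + (h/2)·k1); k3 = f(x_n + h/2, w_n + (h/2)·k2); k4 = f(x_n + h, w_n + h·k3); w_{n+1} = w_n + (h/6)·(k1 + 2k2 + 2k3 + k4).
x=-0.700000, w=-0.200000:
  k1 = f(-0.700000, -0.200000) = -0.934000
  k2 = f(-0.450000, -0.433500) = -1.043745
  k3 = f(-0.450000, -0.460936) = -1.056640
  k4 = f(-0.200000, -0.728320) = -1.182310
  w ← -0.200000 + (0.5/6)·(k1 + 2k2 + 2k3 + k4) = -0.726423
x=-0.200000, w=-0.726423:
  k1 = f(-0.200000, -0.726423) = -1.181419
  k2 = f(0.050000, -1.021778) = -1.320236
  k3 = f(0.050000, -1.056482) = -1.336547
  k4 = f(0.300000, -1.394697) = -1.495507
  w ← -0.726423 + (0.5/6)·(k1 + 2k2 + 2k3 + k4) = -1.392298
w(0.3) ≈ -1.3923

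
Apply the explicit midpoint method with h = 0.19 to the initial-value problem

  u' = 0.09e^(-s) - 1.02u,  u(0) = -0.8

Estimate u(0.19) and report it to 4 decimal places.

Midpoint: k1 = f(s_n, u_n); k2 = f(s_n + h/2, u_n + (h/2)·k1); u_{n+1} = u_n + h·k2.
s=0.000000, u=-0.800000:
  k1 = f(0.000000, -0.800000) = 0.906000
  k2 = f(0.095000, -0.713930) = 0.810052
  u ← -0.800000 + 0.19·0.810052 = -0.646090
u(0.19) ≈ -0.6461

-0.6461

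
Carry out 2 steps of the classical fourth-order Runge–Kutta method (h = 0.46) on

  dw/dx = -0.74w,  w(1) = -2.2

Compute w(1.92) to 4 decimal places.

RK4: k1 = f(x_n, w_n); k2 = f(x_n + h/2, w_n + (h/2)·k1); k3 = f(x_n + h/2, w_n + (h/2)·k2); k4 = f(x_n + h, w_n + h·k3); w_{n+1} = w_n + (h/6)·(k1 + 2k2 + 2k3 + k4).
x=1.000000, w=-2.200000:
  k1 = f(1.000000, -2.200000) = 1.628000
  k2 = f(1.230000, -1.825560) = 1.350914
  k3 = f(1.230000, -1.889290) = 1.398074
  k4 = f(1.460000, -1.556886) = 1.152095
  w ← -2.200000 + (0.46/6)·(k1 + 2k2 + 2k3 + k4) = -1.565348
x=1.460000, w=-1.565348:
  k1 = f(1.460000, -1.565348) = 1.158357
  k2 = f(1.690000, -1.298926) = 0.961205
  k3 = f(1.690000, -1.344271) = 0.994760
  k4 = f(1.920000, -1.107758) = 0.819741
  w ← -1.565348 + (0.46/6)·(k1 + 2k2 + 2k3 + k4) = -1.113779
w(1.92) ≈ -1.1138

-1.1138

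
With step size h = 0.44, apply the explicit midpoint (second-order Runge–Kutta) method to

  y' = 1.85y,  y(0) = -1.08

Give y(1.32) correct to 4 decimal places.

-10.6632

Midpoint: k1 = f(t_n, y_n); k2 = f(t_n + h/2, y_n + (h/2)·k1); y_{n+1} = y_n + h·k2.
t=0.000000, y=-1.080000:
  k1 = f(0.000000, -1.080000) = -1.998000
  k2 = f(0.220000, -1.519560) = -2.811186
  y ← -1.080000 + 0.44·(-2.811186) = -2.316922
t=0.440000, y=-2.316922:
  k1 = f(0.440000, -2.316922) = -4.286305
  k2 = f(0.660000, -3.259909) = -6.030832
  y ← -2.316922 + 0.44·(-6.030832) = -4.970488
t=0.880000, y=-4.970488:
  k1 = f(0.880000, -4.970488) = -9.195402
  k2 = f(1.100000, -6.993476) = -12.937931
  y ← -4.970488 + 0.44·(-12.937931) = -10.663178
y(1.32) ≈ -10.6632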